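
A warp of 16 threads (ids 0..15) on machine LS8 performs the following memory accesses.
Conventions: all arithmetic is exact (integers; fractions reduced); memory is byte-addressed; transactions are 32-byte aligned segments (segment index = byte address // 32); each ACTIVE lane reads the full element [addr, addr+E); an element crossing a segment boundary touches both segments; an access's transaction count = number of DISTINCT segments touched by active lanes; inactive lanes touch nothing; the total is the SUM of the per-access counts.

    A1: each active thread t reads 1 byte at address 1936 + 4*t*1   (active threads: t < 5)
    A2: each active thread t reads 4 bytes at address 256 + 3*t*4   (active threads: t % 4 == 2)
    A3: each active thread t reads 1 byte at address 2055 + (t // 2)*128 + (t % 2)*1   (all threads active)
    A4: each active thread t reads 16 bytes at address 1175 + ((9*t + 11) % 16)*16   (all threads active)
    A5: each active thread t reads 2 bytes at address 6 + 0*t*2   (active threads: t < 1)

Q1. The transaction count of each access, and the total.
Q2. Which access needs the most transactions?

A1: 2 transactions
A2: 4 transactions
A3: 8 transactions
A4: 9 transactions
A5: 1 transaction

Answer: 2,4,8,9,1; total 24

Answer: A4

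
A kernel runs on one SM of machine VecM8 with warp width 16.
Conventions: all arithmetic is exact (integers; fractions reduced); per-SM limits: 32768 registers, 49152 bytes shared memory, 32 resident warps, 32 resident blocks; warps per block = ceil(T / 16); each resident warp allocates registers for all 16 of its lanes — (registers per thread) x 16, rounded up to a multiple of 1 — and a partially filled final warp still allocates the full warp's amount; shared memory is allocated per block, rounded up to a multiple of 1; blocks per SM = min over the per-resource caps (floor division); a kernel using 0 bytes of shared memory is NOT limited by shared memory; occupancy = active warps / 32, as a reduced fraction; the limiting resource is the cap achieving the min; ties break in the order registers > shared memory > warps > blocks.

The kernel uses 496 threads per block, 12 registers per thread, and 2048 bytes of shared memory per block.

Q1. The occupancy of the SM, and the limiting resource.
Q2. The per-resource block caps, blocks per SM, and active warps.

Answer: occupancy 31/32, limited by warps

registers: 5 blocks
shared memory: 24 blocks
warps: 1 block
blocks: 32 blocks

Answer: 1 block, 31 active warps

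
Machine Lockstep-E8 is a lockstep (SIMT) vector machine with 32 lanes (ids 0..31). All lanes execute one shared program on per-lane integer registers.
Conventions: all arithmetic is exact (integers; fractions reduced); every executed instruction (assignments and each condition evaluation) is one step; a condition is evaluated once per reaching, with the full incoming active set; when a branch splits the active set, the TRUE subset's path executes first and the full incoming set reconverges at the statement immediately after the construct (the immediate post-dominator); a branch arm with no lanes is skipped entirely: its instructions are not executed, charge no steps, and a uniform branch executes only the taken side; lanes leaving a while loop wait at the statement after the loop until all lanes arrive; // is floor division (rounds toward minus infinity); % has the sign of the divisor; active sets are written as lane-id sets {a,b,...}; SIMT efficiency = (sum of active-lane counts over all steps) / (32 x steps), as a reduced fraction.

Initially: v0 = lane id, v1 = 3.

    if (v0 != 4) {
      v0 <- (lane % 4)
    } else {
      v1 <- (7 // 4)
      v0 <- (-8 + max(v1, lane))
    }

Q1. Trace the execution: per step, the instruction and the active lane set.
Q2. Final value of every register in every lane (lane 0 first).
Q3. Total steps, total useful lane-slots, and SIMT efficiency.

step 0: eval (v0 != 4)               {0,1,2,3,4,5,6,7,8,9,10,11,12,13,14,15,16,17,18,19,20,21,22,23,24,25,26,27,28,29,30,31}
step 1: v0 <- (lane % 4)             {0,1,2,3,5,6,7,8,9,10,11,12,13,14,15,16,17,18,19,20,21,22,23,24,25,26,27,28,29,30,31}
step 2: v1 <- (7 // 4)               {4}
step 3: v0 <- (-8 + max(v1, lane))   {4}

Answer: 4 steps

v0: 0,1,2,3,-4,1,2,3,0,1,2,3,0,1,2,3,0,1,2,3,0,1,2,3,0,1,2,3,0,1,2,3
v1: 3,3,3,3,1,3,3,3,3,3,3,3,3,3,3,3,3,3,3,3,3,3,3,3,3,3,3,3,3,3,3,3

steps = 4; useful = 65; efficiency = 65/128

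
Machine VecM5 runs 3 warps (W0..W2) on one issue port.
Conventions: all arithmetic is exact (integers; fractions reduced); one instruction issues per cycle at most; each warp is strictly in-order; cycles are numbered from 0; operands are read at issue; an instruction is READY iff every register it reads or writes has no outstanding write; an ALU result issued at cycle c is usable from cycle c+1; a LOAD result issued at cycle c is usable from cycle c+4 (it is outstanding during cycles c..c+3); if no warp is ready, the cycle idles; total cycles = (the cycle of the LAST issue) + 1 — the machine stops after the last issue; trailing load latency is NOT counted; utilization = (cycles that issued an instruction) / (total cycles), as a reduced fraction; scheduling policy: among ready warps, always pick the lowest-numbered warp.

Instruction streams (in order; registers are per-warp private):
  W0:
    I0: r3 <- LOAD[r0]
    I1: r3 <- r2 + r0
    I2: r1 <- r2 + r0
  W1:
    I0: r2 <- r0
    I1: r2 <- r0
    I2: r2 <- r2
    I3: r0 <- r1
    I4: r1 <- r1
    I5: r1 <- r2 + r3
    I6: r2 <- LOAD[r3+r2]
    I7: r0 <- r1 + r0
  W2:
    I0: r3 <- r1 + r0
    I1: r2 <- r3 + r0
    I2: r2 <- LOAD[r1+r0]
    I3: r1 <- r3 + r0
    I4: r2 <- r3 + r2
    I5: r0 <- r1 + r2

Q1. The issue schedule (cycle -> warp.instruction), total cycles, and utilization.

cycle 0: W0.I0
cycle 1: W1.I0
cycle 2: W1.I1
cycle 3: W1.I2
cycle 4: W0.I1
cycle 5: W0.I2
cycle 6: W1.I3
cycle 7: W1.I4
cycle 8: W1.I5
cycle 9: W1.I6
cycle 10: W1.I7
cycle 11: W2.I0
cycle 12: W2.I1
cycle 13: W2.I2
cycle 14: W2.I3
cycle 15: idle
cycle 16: idle
cycle 17: W2.I4
cycle 18: W2.I5

Answer: 19 cycles, utilization 17/19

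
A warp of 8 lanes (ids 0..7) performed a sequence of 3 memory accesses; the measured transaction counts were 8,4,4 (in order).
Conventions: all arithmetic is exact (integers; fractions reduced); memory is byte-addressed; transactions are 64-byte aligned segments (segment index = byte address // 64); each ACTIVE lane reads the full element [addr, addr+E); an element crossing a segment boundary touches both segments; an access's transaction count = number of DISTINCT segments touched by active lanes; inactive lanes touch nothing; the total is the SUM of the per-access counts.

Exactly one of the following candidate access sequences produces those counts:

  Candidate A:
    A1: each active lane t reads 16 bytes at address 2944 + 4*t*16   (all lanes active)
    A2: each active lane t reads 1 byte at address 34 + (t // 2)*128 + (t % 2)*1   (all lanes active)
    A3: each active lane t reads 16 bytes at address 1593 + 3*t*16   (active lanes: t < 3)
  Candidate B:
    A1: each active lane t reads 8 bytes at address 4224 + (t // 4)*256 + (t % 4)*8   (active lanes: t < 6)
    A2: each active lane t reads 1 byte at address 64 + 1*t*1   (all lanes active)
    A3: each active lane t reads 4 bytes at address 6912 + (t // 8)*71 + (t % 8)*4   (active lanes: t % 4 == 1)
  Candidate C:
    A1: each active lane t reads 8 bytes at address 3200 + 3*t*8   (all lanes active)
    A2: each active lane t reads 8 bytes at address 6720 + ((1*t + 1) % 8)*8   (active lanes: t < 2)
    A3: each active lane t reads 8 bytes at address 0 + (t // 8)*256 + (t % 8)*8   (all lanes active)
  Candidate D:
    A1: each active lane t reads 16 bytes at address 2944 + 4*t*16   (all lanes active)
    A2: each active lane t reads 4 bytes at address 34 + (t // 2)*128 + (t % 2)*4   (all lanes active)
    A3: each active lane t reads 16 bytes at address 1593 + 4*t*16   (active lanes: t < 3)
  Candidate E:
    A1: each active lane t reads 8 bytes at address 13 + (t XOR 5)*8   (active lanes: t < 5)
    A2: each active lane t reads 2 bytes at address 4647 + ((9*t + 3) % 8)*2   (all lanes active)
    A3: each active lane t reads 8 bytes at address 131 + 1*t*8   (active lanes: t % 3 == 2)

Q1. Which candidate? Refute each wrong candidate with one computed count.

A: A3 gives 3 transactions, not 4
B: A1 gives 2 transactions, not 8
C: A1 gives 3 transactions, not 8
E: A1 gives 2 transactions, not 8
D: all counts match (8,4,4)

Answer: D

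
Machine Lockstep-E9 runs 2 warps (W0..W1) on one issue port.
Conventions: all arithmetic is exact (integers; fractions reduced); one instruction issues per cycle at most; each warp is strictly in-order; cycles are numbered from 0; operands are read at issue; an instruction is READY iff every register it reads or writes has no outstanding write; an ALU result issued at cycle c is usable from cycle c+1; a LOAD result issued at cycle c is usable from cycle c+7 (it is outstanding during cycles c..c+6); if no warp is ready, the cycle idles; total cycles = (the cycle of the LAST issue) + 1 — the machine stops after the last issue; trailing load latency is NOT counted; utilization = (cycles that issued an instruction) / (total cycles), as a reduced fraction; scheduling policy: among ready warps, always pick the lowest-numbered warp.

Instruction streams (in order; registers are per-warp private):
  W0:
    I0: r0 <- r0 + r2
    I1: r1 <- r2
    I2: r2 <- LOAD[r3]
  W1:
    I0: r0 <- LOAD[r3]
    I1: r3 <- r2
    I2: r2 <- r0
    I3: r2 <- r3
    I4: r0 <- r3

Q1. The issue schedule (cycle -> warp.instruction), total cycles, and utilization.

cycle 0: W0.I0
cycle 1: W0.I1
cycle 2: W0.I2
cycle 3: W1.I0
cycle 4: W1.I1
cycle 5: idle
cycle 6: idle
cycle 7: idle
cycle 8: idle
cycle 9: idle
cycle 10: W1.I2
cycle 11: W1.I3
cycle 12: W1.I4

Answer: 13 cycles, utilization 8/13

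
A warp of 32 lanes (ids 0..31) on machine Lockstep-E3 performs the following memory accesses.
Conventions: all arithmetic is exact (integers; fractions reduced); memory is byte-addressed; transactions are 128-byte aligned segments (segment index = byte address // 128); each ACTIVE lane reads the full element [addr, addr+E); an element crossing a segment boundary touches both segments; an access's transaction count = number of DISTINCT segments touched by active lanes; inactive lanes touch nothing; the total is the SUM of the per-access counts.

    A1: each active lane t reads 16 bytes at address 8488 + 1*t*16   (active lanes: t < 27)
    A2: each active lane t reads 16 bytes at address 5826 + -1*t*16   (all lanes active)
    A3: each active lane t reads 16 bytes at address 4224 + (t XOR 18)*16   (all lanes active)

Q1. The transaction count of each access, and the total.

A1: 4 transactions
A2: 5 transactions
A3: 4 transactions

Answer: 4,5,4; total 13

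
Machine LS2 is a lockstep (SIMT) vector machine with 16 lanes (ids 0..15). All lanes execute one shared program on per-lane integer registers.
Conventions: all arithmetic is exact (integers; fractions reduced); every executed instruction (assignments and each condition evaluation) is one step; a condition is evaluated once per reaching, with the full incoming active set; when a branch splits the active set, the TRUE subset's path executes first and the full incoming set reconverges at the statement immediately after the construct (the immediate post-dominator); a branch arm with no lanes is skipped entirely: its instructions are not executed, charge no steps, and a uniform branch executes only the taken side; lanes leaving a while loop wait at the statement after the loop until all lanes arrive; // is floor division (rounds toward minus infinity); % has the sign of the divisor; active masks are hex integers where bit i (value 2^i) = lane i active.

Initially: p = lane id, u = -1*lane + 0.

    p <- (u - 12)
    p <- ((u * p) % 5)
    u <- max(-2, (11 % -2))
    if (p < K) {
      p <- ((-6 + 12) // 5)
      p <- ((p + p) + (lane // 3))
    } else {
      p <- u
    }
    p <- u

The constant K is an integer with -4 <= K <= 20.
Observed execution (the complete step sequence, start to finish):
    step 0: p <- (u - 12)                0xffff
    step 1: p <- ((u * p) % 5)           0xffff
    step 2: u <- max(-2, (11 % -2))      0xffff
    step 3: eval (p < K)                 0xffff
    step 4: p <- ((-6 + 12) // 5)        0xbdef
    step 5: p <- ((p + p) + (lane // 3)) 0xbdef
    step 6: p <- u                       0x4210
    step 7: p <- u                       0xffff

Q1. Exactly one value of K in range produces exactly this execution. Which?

Answer: K = 4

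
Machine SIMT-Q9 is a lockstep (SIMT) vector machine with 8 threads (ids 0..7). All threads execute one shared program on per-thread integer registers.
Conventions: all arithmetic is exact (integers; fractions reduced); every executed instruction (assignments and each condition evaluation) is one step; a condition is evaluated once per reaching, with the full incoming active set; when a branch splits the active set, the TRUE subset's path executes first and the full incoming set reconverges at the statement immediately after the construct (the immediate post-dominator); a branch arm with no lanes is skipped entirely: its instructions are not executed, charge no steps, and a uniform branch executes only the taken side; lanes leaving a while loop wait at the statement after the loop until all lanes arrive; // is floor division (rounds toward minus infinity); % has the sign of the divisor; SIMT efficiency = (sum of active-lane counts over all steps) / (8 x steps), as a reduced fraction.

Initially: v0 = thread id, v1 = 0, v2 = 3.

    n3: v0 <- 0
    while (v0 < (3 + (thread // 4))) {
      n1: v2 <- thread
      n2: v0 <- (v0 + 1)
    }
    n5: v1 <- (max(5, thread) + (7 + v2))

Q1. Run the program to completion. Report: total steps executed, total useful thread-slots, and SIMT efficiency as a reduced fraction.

Answer: 15 steps, 108 useful, 9/10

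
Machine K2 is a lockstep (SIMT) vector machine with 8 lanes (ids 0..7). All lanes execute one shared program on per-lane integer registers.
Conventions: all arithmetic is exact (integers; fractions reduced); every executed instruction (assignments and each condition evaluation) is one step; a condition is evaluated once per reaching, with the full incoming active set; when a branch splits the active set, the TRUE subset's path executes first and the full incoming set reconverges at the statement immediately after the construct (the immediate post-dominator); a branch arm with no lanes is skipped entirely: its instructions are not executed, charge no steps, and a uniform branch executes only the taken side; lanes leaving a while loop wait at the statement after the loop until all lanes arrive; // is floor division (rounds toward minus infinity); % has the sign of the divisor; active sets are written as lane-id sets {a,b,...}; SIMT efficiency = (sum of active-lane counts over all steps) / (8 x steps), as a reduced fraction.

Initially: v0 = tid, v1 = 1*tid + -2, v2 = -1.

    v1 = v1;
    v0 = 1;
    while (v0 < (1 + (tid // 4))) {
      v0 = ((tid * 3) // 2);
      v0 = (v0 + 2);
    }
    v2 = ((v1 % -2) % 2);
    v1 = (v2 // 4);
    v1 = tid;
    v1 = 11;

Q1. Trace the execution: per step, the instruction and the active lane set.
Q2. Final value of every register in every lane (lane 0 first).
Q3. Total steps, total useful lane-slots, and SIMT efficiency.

step 0: v1 <- v1                     {0,1,2,3,4,5,6,7}
step 1: v0 <- 1                      {0,1,2,3,4,5,6,7}
step 2: eval (v0 < (1 + (tid // 4))) {0,1,2,3,4,5,6,7}
step 3: v0 <- ((tid * 3) // 2)       {4,5,6,7}
step 4: v0 <- (v0 + 2)               {4,5,6,7}
step 5: eval (v0 < (1 + (tid // 4))) {4,5,6,7}
step 6: v2 <- ((v1 % -2) % 2)        {0,1,2,3,4,5,6,7}
step 7: v1 <- (v2 // 4)              {0,1,2,3,4,5,6,7}
step 8: v1 <- tid                    {0,1,2,3,4,5,6,7}
step 9: v1 <- 11                     {0,1,2,3,4,5,6,7}

Answer: 10 steps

v0: 1,1,1,1,8,9,11,12
v1: 11,11,11,11,11,11,11,11
v2: 0,1,0,1,0,1,0,1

steps = 10; useful = 68; efficiency = 68/80 = 17/20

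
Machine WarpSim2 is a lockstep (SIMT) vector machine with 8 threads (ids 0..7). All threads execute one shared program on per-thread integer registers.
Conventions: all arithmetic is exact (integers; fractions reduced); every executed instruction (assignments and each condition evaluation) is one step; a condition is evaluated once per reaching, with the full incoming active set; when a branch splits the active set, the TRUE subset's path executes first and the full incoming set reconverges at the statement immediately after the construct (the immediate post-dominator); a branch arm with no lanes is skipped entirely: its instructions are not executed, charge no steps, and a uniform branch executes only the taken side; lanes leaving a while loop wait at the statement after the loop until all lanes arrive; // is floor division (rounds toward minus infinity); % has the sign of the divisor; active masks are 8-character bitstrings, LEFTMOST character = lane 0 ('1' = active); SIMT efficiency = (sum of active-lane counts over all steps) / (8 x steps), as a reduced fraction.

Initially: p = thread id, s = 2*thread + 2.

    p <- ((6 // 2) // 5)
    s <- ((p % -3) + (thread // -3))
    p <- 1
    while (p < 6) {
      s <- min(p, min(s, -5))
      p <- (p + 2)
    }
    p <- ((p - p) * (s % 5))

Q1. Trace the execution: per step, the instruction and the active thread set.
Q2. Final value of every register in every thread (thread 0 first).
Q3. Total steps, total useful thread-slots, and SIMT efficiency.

step 0: p <- ((6 // 2) // 5)         11111111
step 1: s <- ((p % -3) + (thread // -3)) 11111111
step 2: p <- 1                       11111111
step 3: eval (p < 6)                 11111111
step 4: s <- min(p, min(s, -5))      11111111
step 5: p <- (p + 2)                 11111111
step 6: eval (p < 6)                 11111111
step 7: s <- min(p, min(s, -5))      11111111
step 8: p <- (p + 2)                 11111111
step 9: eval (p < 6)                 11111111
step 10: s <- min(p, min(s, -5))      11111111
step 11: p <- (p + 2)                 11111111
step 12: eval (p < 6)                 11111111
step 13: p <- ((p - p) * (s % 5))     11111111

Answer: 14 steps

p: 0,0,0,0,0,0,0,0
s: -5,-5,-5,-5,-5,-5,-5,-5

steps = 14; useful = 112; efficiency = 112/112 = 1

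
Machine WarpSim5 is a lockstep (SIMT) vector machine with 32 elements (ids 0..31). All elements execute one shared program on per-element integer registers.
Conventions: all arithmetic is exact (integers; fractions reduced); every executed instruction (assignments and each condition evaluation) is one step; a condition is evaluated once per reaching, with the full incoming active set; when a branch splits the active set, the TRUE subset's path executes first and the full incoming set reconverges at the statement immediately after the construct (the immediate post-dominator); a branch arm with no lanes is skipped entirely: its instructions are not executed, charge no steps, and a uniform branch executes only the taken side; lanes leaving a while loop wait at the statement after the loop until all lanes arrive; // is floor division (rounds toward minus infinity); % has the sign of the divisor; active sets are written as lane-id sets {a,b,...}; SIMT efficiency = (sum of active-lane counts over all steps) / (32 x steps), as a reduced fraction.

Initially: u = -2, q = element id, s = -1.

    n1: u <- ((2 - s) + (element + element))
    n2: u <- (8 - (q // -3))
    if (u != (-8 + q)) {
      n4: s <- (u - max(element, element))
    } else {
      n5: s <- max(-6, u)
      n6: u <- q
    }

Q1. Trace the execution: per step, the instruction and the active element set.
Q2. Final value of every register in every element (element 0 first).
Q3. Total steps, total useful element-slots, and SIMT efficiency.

step 0: u <- ((2 - s) + (element + element)) {0,1,2,3,4,5,6,7,8,9,10,11,12,13,14,15,16,17,18,19,20,21,22,23,24,25,26,27,28,29,30,31}
step 1: u <- (8 - (q // -3))         {0,1,2,3,4,5,6,7,8,9,10,11,12,13,14,15,16,17,18,19,20,21,22,23,24,25,26,27,28,29,30,31}
step 2: eval (u != (-8 + q))         {0,1,2,3,4,5,6,7,8,9,10,11,12,13,14,15,16,17,18,19,20,21,22,23,24,25,26,27,28,29,30,31}
step 3: s <- (u - max(element, element)) {0,1,2,3,4,5,6,7,8,9,10,11,12,13,14,15,16,17,18,19,20,21,22,23,26,27,28,29,30,31}
step 4: s <- max(-6, u)              {24,25}
step 5: u <- q                       {24,25}

Answer: 6 steps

u: 8,9,9,9,10,10,10,11,11,11,12,12,12,13,13,13,14,14,14,15,15,15,16,16,24,25,17,17,18,18,18,19
q: 0,1,2,3,4,5,6,7,8,9,10,11,12,13,14,15,16,17,18,19,20,21,22,23,24,25,26,27,28,29,30,31
s: 8,8,7,6,6,5,4,4,3,2,2,1,0,0,-1,-2,-2,-3,-4,-4,-5,-6,-6,-7,16,17,-9,-10,-10,-11,-12,-12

steps = 6; useful = 130; efficiency = 130/192 = 65/96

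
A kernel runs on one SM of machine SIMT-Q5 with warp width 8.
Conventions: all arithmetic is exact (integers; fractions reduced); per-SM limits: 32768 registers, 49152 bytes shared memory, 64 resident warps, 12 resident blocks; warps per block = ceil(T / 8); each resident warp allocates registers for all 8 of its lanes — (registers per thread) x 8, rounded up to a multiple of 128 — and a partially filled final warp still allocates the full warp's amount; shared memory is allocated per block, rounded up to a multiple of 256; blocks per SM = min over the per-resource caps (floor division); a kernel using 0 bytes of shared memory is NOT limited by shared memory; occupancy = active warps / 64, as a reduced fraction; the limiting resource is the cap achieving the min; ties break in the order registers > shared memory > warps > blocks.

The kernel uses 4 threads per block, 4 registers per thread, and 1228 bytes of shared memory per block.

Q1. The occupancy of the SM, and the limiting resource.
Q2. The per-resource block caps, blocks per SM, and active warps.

Answer: occupancy 3/16, limited by blocks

registers: 256 blocks
shared memory: 38 blocks
warps: 64 blocks
blocks: 12 blocks

Answer: 12 blocks, 12 active warps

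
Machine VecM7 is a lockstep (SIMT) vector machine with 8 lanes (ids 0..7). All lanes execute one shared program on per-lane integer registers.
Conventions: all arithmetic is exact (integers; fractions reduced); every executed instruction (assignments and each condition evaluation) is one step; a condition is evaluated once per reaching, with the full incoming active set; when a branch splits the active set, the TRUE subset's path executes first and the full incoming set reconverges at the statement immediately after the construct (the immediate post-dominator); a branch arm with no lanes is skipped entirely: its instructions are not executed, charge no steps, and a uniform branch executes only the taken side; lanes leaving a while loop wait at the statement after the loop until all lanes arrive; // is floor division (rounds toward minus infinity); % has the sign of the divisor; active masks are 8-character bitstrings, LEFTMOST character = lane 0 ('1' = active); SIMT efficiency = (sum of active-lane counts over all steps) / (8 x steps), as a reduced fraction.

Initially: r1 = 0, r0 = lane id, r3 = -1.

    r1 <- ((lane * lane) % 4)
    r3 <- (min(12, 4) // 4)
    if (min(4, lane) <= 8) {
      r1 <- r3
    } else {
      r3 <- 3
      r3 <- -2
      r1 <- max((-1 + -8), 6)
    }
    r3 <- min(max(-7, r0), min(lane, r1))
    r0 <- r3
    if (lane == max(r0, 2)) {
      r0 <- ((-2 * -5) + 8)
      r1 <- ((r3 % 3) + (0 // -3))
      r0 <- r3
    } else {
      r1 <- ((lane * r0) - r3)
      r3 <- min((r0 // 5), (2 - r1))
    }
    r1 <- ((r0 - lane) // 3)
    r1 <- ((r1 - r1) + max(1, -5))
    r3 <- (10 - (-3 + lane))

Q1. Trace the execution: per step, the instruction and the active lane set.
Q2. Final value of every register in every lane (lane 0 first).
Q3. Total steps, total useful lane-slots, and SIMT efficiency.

step 0: r1 <- ((lane * lane) % 4)    11111111
step 1: r3 <- (min(12, 4) // 4)      11111111
step 2: eval (min(4, lane) <= 8)     11111111
step 3: r1 <- r3                     11111111
step 4: r3 <- min(max(-7, r0), min(lane, r1)) 11111111
step 5: r0 <- r3                     11111111
step 6: eval (lane == max(r0, 2))    11111111
step 7: r0 <- ((-2 * -5) + 8)        00100000
step 8: r1 <- ((r3 % 3) + (0 // -3)) 00100000
step 9: r0 <- r3                     00100000
step 10: r1 <- ((lane * r0) - r3)     11011111
step 11: r3 <- min((r0 // 5), (2 - r1)) 11011111
step 12: r1 <- ((r0 - lane) // 3)     11111111
step 13: r1 <- ((r1 - r1) + max(1, -5)) 11111111
step 14: r3 <- (10 - (-3 + lane))     11111111

Answer: 15 steps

r1: 1,1,1,1,1,1,1,1
r0: 0,1,1,1,1,1,1,1
r3: 13,12,11,10,9,8,7,6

steps = 15; useful = 97; efficiency = 97/120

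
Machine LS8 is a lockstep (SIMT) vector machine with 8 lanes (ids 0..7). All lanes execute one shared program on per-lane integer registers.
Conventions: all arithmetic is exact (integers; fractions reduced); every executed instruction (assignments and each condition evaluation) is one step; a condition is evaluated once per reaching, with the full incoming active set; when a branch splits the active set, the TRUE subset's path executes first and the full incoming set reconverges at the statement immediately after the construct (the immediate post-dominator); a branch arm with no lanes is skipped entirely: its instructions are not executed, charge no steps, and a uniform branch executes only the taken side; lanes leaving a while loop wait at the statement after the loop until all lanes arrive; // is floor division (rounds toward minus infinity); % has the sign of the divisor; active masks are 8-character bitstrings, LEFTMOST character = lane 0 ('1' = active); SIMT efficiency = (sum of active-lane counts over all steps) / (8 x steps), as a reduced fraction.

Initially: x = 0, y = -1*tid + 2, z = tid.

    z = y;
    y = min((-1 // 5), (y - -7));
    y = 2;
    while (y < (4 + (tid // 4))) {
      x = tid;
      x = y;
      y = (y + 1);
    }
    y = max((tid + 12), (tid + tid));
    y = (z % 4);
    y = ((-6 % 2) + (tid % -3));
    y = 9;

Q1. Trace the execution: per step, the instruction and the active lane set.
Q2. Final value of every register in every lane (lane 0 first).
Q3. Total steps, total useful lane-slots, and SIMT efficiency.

step 0: z <- y                       11111111
step 1: y <- min((-1 // 5), (y - -7)) 11111111
step 2: y <- 2                       11111111
step 3: eval (y < (4 + (tid // 4)))  11111111
step 4: x <- tid                     11111111
step 5: x <- y                       11111111
step 6: y <- (y + 1)                 11111111
step 7: eval (y < (4 + (tid // 4)))  11111111
step 8: x <- tid                     11111111
step 9: x <- y                       11111111
step 10: y <- (y + 1)                 11111111
step 11: eval (y < (4 + (tid // 4)))  11111111
step 12: x <- tid                     00001111
step 13: x <- y                       00001111
step 14: y <- (y + 1)                 00001111
step 15: eval (y < (4 + (tid // 4)))  00001111
step 16: y <- max((tid + 12), (tid + tid)) 11111111
step 17: y <- (z % 4)                 11111111
step 18: y <- ((-6 % 2) + (tid % -3)) 11111111
step 19: y <- 9                       11111111

Answer: 20 steps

x: 3,3,3,3,4,4,4,4
y: 9,9,9,9,9,9,9,9
z: 2,1,0,-1,-2,-3,-4,-5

steps = 20; useful = 144; efficiency = 144/160 = 9/10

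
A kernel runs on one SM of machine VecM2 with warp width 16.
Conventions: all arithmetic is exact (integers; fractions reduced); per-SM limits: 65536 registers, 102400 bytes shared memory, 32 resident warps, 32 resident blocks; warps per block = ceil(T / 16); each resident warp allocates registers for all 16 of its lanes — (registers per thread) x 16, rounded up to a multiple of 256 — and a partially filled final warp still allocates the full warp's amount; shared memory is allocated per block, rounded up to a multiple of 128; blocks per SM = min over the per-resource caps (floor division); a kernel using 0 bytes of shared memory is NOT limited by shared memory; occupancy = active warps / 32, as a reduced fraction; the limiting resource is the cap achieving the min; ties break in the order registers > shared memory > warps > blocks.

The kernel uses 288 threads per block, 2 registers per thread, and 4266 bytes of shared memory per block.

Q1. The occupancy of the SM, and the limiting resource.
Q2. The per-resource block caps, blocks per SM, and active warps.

Answer: occupancy 9/16, limited by warps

registers: 14 blocks
shared memory: 23 blocks
warps: 1 block
blocks: 32 blocks

Answer: 1 block, 18 active warps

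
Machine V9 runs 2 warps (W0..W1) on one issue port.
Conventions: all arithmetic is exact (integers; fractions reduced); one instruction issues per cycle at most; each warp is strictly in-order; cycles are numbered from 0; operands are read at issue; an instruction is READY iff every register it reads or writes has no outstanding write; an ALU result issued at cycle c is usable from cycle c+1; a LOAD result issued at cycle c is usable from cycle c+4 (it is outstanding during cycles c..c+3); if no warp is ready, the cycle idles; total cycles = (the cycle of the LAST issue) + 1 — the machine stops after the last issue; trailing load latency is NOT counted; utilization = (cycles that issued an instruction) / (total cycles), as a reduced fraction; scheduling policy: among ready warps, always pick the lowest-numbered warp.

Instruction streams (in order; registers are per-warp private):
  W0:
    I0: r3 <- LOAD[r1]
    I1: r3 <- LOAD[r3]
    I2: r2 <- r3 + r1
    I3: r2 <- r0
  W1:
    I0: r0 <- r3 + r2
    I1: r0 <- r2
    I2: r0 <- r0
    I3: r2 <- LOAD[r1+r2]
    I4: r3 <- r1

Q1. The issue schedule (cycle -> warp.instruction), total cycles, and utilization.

cycle 0: W0.I0
cycle 1: W1.I0
cycle 2: W1.I1
cycle 3: W1.I2
cycle 4: W0.I1
cycle 5: W1.I3
cycle 6: W1.I4
cycle 7: idle
cycle 8: W0.I2
cycle 9: W0.I3

Answer: 10 cycles, utilization 9/10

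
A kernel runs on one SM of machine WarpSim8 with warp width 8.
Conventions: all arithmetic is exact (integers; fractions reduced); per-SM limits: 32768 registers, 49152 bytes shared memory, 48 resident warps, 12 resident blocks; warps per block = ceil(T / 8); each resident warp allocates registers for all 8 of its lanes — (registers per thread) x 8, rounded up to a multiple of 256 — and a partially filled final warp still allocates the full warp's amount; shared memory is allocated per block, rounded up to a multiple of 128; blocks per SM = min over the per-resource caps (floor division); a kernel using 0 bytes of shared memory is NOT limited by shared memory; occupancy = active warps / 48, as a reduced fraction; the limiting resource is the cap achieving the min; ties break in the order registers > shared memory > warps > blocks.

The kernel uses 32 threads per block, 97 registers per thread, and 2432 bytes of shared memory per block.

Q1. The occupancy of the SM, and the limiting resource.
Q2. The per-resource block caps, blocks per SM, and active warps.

Answer: occupancy 2/3, limited by registers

registers: 8 blocks
shared memory: 20 blocks
warps: 12 blocks
blocks: 12 blocks

Answer: 8 blocks, 32 active warps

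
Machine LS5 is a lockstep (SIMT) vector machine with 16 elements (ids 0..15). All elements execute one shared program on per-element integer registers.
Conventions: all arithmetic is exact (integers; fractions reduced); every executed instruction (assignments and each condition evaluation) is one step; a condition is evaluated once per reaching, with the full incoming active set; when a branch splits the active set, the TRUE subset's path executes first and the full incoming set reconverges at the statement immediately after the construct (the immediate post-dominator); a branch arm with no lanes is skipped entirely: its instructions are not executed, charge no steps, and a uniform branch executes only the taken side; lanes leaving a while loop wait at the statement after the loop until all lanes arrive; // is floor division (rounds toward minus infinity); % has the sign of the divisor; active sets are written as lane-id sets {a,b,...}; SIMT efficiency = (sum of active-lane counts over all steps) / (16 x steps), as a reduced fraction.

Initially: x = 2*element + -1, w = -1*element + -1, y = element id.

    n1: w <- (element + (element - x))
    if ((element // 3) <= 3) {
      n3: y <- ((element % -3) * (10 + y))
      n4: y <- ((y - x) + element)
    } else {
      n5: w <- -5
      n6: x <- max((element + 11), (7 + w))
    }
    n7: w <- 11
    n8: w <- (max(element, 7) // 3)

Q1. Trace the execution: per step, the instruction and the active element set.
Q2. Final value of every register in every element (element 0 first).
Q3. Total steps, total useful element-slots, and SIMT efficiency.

step 0: w <- (element + (element - x)) {0,1,2,3,4,5,6,7,8,9,10,11,12,13,14,15}
step 1: eval ((element // 3) <= 3)   {0,1,2,3,4,5,6,7,8,9,10,11,12,13,14,15}
step 2: y <- ((element % -3) * (10 + y)) {0,1,2,3,4,5,6,7,8,9,10,11}
step 3: y <- ((y - x) + element)     {0,1,2,3,4,5,6,7,8,9,10,11}
step 4: w <- -5                      {12,13,14,15}
step 5: x <- max((element + 11), (7 + w)) {12,13,14,15}
step 6: w <- 11                      {0,1,2,3,4,5,6,7,8,9,10,11,12,13,14,15}
step 7: w <- (max(element, 7) // 3)  {0,1,2,3,4,5,6,7,8,9,10,11,12,13,14,15}

Answer: 8 steps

x: -1,1,3,5,7,9,11,13,15,17,19,21,23,24,25,26
w: 2,2,2,2,2,2,2,2,2,3,3,3,4,4,4,5
y: 1,-22,-13,-2,-31,-19,-5,-40,-25,-8,-49,-31,12,13,14,15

steps = 8; useful = 96; efficiency = 96/128 = 3/4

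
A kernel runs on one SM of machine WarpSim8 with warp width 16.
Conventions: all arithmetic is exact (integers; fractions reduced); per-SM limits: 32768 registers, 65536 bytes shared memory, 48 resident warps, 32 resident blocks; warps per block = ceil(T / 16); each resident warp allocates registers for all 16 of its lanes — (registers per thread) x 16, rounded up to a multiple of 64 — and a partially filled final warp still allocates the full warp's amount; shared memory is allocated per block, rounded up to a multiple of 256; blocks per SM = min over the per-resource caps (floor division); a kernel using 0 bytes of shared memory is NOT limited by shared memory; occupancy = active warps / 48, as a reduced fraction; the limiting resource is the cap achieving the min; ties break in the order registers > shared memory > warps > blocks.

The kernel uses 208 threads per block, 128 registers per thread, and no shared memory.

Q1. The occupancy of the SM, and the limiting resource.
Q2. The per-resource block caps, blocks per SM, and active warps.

Answer: occupancy 13/48, limited by registers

registers: 1 block
shared memory: no limit (kernel uses none)
warps: 3 blocks
blocks: 32 blocks

Answer: 1 block, 13 active warps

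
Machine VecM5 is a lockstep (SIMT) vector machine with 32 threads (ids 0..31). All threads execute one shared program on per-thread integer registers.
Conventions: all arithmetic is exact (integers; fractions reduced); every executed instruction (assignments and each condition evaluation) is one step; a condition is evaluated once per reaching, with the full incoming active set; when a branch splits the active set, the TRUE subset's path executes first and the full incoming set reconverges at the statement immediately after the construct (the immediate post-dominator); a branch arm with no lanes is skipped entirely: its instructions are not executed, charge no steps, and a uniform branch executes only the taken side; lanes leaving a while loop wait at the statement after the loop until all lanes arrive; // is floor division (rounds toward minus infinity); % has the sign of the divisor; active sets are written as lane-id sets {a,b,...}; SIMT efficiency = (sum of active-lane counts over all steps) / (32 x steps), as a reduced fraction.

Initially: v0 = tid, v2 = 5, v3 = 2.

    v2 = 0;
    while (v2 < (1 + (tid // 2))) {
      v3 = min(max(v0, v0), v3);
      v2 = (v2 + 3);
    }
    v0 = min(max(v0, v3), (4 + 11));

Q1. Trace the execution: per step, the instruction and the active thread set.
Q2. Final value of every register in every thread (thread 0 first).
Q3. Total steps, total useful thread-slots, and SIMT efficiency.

step 0: v2 <- 0                      {0,1,2,3,4,5,6,7,8,9,10,11,12,13,14,15,16,17,18,19,20,21,22,23,24,25,26,27,28,29,30,31}
step 1: eval (v2 < (1 + (tid // 2))) {0,1,2,3,4,5,6,7,8,9,10,11,12,13,14,15,16,17,18,19,20,21,22,23,24,25,26,27,28,29,30,31}
step 2: v3 <- min(max(v0, v0), v3)   {0,1,2,3,4,5,6,7,8,9,10,11,12,13,14,15,16,17,18,19,20,21,22,23,24,25,26,27,28,29,30,31}
step 3: v2 <- (v2 + 3)               {0,1,2,3,4,5,6,7,8,9,10,11,12,13,14,15,16,17,18,19,20,21,22,23,24,25,26,27,28,29,30,31}
step 4: eval (v2 < (1 + (tid // 2))) {0,1,2,3,4,5,6,7,8,9,10,11,12,13,14,15,16,17,18,19,20,21,22,23,24,25,26,27,28,29,30,31}
step 5: v3 <- min(max(v0, v0), v3)   {6,7,8,9,10,11,12,13,14,15,16,17,18,19,20,21,22,23,24,25,26,27,28,29,30,31}
step 6: v2 <- (v2 + 3)               {6,7,8,9,10,11,12,13,14,15,16,17,18,19,20,21,22,23,24,25,26,27,28,29,30,31}
step 7: eval (v2 < (1 + (tid // 2))) {6,7,8,9,10,11,12,13,14,15,16,17,18,19,20,21,22,23,24,25,26,27,28,29,30,31}
step 8: v3 <- min(max(v0, v0), v3)   {12,13,14,15,16,17,18,19,20,21,22,23,24,25,26,27,28,29,30,31}
step 9: v2 <- (v2 + 3)               {12,13,14,15,16,17,18,19,20,21,22,23,24,25,26,27,28,29,30,31}
step 10: eval (v2 < (1 + (tid // 2))) {12,13,14,15,16,17,18,19,20,21,22,23,24,25,26,27,28,29,30,31}
step 11: v3 <- min(max(v0, v0), v3)   {18,19,20,21,22,23,24,25,26,27,28,29,30,31}
step 12: v2 <- (v2 + 3)               {18,19,20,21,22,23,24,25,26,27,28,29,30,31}
step 13: eval (v2 < (1 + (tid // 2))) {18,19,20,21,22,23,24,25,26,27,28,29,30,31}
step 14: v3 <- min(max(v0, v0), v3)   {24,25,26,27,28,29,30,31}
step 15: v2 <- (v2 + 3)               {24,25,26,27,28,29,30,31}
step 16: eval (v2 < (1 + (tid // 2))) {24,25,26,27,28,29,30,31}
step 17: v3 <- min(max(v0, v0), v3)   {30,31}
step 18: v2 <- (v2 + 3)               {30,31}
step 19: eval (v2 < (1 + (tid // 2))) {30,31}
step 20: v0 <- min(max(v0, v3), (4 + 11)) {0,1,2,3,4,5,6,7,8,9,10,11,12,13,14,15,16,17,18,19,20,21,22,23,24,25,26,27,28,29,30,31}

Answer: 21 steps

v0: 0,1,2,3,4,5,6,7,8,9,10,11,12,13,14,15,15,15,15,15,15,15,15,15,15,15,15,15,15,15,15,15
v2: 3,3,3,3,3,3,6,6,6,6,6,6,9,9,9,9,9,9,12,12,12,12,12,12,15,15,15,15,15,15,18,18
v3: 0,1,2,2,2,2,2,2,2,2,2,2,2,2,2,2,2,2,2,2,2,2,2,2,2,2,2,2,2,2,2,2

steps = 21; useful = 402; efficiency = 402/672 = 67/112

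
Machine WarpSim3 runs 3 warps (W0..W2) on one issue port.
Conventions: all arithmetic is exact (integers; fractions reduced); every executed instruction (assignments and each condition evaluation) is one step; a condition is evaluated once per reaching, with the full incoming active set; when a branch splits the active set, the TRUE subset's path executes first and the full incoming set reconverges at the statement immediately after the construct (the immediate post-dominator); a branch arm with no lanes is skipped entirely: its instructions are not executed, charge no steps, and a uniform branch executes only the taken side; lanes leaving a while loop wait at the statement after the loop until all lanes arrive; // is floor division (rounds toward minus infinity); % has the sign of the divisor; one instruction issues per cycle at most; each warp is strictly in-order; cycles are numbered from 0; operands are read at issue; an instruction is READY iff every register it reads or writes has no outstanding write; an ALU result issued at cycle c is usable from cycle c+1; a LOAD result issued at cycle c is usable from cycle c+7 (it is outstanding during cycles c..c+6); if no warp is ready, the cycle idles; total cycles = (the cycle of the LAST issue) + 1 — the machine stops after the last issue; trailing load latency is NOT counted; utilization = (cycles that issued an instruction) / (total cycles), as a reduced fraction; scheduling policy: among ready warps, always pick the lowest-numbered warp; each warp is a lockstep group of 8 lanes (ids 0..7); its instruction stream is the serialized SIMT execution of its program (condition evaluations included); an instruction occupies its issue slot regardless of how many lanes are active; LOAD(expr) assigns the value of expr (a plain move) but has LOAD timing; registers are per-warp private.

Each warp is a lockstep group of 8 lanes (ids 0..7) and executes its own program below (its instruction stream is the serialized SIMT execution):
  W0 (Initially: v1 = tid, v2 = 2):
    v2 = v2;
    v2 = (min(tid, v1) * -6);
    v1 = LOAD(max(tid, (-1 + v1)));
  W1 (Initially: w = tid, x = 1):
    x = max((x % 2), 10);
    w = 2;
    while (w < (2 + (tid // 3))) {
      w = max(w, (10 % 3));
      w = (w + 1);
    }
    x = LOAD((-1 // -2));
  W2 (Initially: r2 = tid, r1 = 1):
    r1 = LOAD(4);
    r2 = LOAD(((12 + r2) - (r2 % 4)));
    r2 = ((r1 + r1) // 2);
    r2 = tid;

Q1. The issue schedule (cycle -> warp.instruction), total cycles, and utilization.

cycle 0: W0.I0
cycle 1: W0.I1
cycle 2: W0.I2
cycle 3: W1.I0
cycle 4: W1.I1
cycle 5: W1.I2
cycle 6: W1.I3
cycle 7: W1.I4
cycle 8: W1.I5
cycle 9: W1.I6
cycle 10: W1.I7
cycle 11: W1.I8
cycle 12: W1.I9
cycle 13: W2.I0
cycle 14: W2.I1
cycle 15: idle
cycle 16: idle
cycle 17: idle
cycle 18: idle
cycle 19: idle
cycle 20: idle
cycle 21: W2.I2
cycle 22: W2.I3

Answer: 23 cycles, utilization 17/23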